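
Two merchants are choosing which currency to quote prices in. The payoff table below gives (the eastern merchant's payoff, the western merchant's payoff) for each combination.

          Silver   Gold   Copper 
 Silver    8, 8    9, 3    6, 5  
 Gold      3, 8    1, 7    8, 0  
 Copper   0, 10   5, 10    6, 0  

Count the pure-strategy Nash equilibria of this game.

1

Both Silver: the eastern merchant gets 8 (best alternative 3); the western merchant gets 8 (best alternative 5). Neither deviates — NE.
Both Copper is not a NE: the eastern merchant would switch to Gold (8 > 6).
No other cell survives both best-response checks, so there is 1 pure NE.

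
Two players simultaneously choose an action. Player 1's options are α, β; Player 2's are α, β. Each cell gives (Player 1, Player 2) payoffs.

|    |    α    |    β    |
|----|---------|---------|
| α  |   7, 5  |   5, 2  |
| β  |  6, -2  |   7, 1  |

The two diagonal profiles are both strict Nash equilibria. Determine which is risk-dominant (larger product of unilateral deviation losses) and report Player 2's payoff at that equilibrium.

At both α: Player 1 loses 7 − 6 = 1 by deviating; Player 2 loses 5 − 2 = 3. Product = 1·3 = 3.
At both β: Player 1 loses 7 − 5 = 2 by deviating; Player 2 loses 1 − (-2) = 3. Product = 2·3 = 6.
6 > 3, so both β is risk-dominant. Player 2's payoff there is 1.

1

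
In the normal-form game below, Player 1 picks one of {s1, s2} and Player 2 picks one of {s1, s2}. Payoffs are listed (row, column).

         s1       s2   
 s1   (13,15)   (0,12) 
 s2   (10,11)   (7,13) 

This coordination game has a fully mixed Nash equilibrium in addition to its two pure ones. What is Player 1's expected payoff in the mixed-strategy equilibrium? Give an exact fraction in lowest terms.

91/10

Player 2 mixes with probability q on s1, chosen so Player 1 is indifferent: 13q + 0(1−q) = 10q + 7(1−q) gives q = 7/10.
Player 1's expected payoff (from either row, since indifferent) is 13·7/10 + 0·3/10 = 91/10.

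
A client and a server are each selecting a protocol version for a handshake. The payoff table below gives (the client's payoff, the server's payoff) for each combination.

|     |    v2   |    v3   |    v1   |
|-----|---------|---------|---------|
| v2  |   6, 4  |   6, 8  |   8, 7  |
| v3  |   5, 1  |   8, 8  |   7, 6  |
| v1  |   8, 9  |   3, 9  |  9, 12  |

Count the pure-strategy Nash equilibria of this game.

2

Both v3: the client gets 8 (best alternative 6); the server gets 8 (best alternative 6). Neither deviates — NE.
Both v1: the client gets 9 (best alternative 8); the server gets 12 (best alternative 9). Neither deviates — NE.
Both v2 is not a NE: the client would switch to v1 (8 > 6).
No other cell survives both best-response checks, so there are 2 pure NE.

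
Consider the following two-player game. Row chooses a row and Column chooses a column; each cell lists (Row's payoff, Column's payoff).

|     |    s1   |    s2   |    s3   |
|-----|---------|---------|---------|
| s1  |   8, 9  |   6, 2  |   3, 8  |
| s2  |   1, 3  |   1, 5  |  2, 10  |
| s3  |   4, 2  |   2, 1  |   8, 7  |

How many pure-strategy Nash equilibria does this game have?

2

Both s1: Row gets 8 (best alternative 4); Column gets 9 (best alternative 8). Neither deviates — NE.
Both s3: Row gets 8 (best alternative 3); Column gets 7 (best alternative 2). Neither deviates — NE.
Both s2 is not a NE: Row would switch to s1 (6 > 1).
No other cell survives both best-response checks, so there are 2 pure NE.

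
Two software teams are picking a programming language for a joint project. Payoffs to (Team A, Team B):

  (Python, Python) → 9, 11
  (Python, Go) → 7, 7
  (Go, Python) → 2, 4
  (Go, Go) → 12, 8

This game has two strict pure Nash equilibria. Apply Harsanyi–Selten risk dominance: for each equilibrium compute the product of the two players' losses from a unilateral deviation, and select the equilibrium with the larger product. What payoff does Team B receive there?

11

At both Python: Team A loses 9 − 2 = 7 by deviating; Team B loses 11 − 7 = 4. Product = 7·4 = 28.
At both Go: Team A loses 12 − 7 = 5 by deviating; Team B loses 8 − 4 = 4. Product = 5·4 = 20.
28 > 20, so both Python is risk-dominant. Team B's payoff there is 11.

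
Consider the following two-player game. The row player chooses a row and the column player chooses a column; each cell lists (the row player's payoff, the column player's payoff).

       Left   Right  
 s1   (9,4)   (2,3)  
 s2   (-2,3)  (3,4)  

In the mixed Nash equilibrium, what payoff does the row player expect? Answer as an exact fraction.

The column player mixes with probability q on Left, chosen so the row player is indifferent: 9q + 2(1−q) = (-2)q + 3(1−q) gives q = 1/12.
The row player's expected payoff (from either row, since indifferent) is 9·1/12 + 2·11/12 = 31/12.

31/12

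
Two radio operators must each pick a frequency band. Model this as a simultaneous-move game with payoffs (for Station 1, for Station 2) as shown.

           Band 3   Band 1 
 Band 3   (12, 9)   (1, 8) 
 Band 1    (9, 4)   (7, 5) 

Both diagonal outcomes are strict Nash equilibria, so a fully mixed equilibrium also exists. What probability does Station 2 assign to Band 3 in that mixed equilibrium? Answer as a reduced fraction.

2/3

Station 2's mix q on Band 3 must make Station 1 indifferent between Band 3 and Band 1.
Station 1's payoff from Band 3: 12q + 1(1−q). From Band 1: 9q + 7(1−q).
Set equal: 3q = 6(1−q) → q = 6/9 = 2/3.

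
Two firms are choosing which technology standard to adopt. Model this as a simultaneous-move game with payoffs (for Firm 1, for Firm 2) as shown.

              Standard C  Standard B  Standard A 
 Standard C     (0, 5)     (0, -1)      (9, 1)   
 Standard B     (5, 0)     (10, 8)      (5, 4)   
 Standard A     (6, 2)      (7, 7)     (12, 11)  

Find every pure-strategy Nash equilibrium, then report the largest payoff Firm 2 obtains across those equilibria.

Both Standard B is a pure NE (Firm 1: 10 ≥ 7; Firm 2: 8 ≥ 4). Firm 2 gets 8.
Both Standard A is a pure NE (Firm 1: 12 ≥ 9; Firm 2: 11 ≥ 7). Firm 2 gets 11.
Every other cell has a profitable deviation for at least one player. Highest of {8, 11} is 11.

11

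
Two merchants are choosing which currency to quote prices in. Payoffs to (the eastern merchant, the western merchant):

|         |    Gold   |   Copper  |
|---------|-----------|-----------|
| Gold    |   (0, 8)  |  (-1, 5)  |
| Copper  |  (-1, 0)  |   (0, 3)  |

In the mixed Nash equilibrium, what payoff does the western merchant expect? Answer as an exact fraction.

The eastern merchant mixes with probability p on Gold, chosen so the western merchant is indifferent: 8p + 0(1−p) = 5p + 3(1−p) gives p = 1/2.
The western merchant's expected payoff is 8·1/2 + 0·1/2 = 4.

4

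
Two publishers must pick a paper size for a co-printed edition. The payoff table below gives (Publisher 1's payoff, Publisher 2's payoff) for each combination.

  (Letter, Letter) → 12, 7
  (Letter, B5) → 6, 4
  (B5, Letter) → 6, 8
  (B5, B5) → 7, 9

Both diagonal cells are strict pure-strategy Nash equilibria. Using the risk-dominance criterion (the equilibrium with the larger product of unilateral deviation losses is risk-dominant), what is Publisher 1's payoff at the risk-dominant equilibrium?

At both Letter: Publisher 1 loses 12 − 6 = 6 by deviating; Publisher 2 loses 7 − 4 = 3. Product = 6·3 = 18.
At both B5: Publisher 1 loses 7 − 6 = 1 by deviating; Publisher 2 loses 9 − 8 = 1. Product = 1·1 = 1.
18 > 1, so both Letter is risk-dominant. Publisher 1's payoff there is 12.

12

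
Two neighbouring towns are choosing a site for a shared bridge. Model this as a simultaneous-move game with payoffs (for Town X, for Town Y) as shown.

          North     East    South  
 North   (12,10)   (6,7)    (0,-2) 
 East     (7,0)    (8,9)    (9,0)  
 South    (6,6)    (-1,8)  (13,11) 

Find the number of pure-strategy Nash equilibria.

3

Both North: Town X gets 12 (best alternative 7); Town Y gets 10 (best alternative 7). Neither deviates — NE.
Both East: Town X gets 8 (best alternative 6); Town Y gets 9 (best alternative 0). Neither deviates — NE.
Both South: Town X gets 13 (best alternative 9); Town Y gets 11 (best alternative 8). Neither deviates — NE.
(North, South) is not a NE: Town X would switch to South (13 > 0).
No other cell survives both best-response checks, so there are 3 pure NE.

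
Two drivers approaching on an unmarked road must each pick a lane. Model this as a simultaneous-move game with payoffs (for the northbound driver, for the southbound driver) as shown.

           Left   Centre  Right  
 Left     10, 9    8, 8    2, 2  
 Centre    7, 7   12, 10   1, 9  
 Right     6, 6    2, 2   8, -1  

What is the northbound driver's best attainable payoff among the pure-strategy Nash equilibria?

12

Both Left is a pure NE (the northbound driver: 10 ≥ 7; the southbound driver: 9 ≥ 8). The northbound driver gets 10.
Both Centre is a pure NE (the northbound driver: 12 ≥ 8; the southbound driver: 10 ≥ 9). The northbound driver gets 12.
Every other cell has a profitable deviation for at least one player. Highest of {10, 12} is 12.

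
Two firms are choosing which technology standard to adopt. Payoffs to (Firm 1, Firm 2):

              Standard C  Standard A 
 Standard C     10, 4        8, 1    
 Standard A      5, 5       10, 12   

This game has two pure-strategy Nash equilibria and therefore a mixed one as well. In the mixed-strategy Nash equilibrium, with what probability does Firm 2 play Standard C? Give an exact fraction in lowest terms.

Firm 2's mix q on Standard C must make Firm 1 indifferent between Standard C and Standard A.
Firm 1's payoff from Standard C: 10q + 8(1−q). From Standard A: 5q + 10(1−q).
Set equal: 5q = 2(1−q) → q = 2/7.

2/7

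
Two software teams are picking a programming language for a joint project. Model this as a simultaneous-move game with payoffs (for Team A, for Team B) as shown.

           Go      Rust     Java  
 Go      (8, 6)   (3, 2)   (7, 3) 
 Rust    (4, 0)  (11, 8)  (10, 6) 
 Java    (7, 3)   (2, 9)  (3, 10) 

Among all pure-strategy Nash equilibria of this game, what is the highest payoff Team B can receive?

8

Both Go is a pure NE (Team A: 8 ≥ 7; Team B: 6 ≥ 3). Team B gets 6.
Both Rust is a pure NE (Team A: 11 ≥ 3; Team B: 8 ≥ 6). Team B gets 8.
Every other cell has a profitable deviation for at least one player. Highest of {6, 8} is 8.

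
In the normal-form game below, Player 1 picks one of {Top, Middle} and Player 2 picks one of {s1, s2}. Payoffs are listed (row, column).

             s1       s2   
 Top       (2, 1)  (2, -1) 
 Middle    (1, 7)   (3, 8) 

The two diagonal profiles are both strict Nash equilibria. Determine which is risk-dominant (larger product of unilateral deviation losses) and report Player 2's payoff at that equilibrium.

1

At (Top, s1): Player 1 loses 2 − 1 = 1 by deviating; Player 2 loses 1 − (-1) = 2. Product = 1·2 = 2.
At (Middle, s2): Player 1 loses 3 − 2 = 1 by deviating; Player 2 loses 8 − 7 = 1. Product = 1·1 = 1.
2 > 1, so (Top, s1) is risk-dominant. Player 2's payoff there is 1.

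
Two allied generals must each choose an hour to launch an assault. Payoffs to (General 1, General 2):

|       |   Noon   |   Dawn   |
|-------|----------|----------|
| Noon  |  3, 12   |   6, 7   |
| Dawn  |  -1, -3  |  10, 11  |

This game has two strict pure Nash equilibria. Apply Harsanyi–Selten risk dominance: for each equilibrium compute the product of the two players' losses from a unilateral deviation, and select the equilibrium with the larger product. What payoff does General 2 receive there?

At both Noon: General 1 loses 3 − (-1) = 4 by deviating; General 2 loses 12 − 7 = 5. Product = 4·5 = 20.
At both Dawn: General 1 loses 10 − 6 = 4 by deviating; General 2 loses 11 − (-3) = 14. Product = 4·14 = 56.
56 > 20, so both Dawn is risk-dominant. General 2's payoff there is 11.

11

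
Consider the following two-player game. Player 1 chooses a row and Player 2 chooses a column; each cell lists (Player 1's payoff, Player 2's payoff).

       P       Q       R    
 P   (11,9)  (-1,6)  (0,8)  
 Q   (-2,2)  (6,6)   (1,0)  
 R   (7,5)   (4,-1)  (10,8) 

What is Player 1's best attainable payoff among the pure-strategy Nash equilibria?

Both P is a pure NE (Player 1: 11 ≥ 7; Player 2: 9 ≥ 8). Player 1 gets 11.
Both Q is a pure NE (Player 1: 6 ≥ 4; Player 2: 6 ≥ 2). Player 1 gets 6.
Both R is a pure NE (Player 1: 10 ≥ 1; Player 2: 8 ≥ 5). Player 1 gets 10.
Every other cell has a profitable deviation for at least one player. Highest of {11, 6, 10} is 11.

11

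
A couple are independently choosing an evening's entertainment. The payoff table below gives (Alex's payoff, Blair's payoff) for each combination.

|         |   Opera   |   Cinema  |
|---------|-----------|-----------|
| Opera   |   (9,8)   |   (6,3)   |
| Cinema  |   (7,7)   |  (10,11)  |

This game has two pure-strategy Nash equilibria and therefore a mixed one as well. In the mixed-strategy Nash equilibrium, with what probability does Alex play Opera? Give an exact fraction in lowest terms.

Alex's mix p on Opera must make Blair indifferent between Opera and Cinema.
Blair's payoff from Opera: 8p + 7(1−p). From Cinema: 3p + 11(1−p).
Set equal: 5p = 4(1−p) → p = 4/9.

4/9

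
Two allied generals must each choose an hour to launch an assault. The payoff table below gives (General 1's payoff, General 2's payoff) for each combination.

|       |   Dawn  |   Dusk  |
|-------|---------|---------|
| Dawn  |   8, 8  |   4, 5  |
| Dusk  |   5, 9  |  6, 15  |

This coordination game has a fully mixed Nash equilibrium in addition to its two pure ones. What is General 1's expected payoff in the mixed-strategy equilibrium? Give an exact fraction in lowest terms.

28/5

General 2 mixes with probability q on Dawn, chosen so General 1 is indifferent: 8q + 4(1−q) = 5q + 6(1−q) gives q = 2/5.
General 1's expected payoff (from either row, since indifferent) is 8·2/5 + 4·3/5 = 28/5.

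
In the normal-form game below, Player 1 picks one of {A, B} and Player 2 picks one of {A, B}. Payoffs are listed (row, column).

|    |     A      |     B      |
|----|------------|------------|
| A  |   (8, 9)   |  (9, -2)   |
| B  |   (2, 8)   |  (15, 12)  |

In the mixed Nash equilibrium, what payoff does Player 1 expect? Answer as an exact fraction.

Player 2 mixes with probability q on A, chosen so Player 1 is indifferent: 8q + 9(1−q) = 2q + 15(1−q) gives q = 1/2.
Player 1's expected payoff (from either row, since indifferent) is 8·1/2 + 9·1/2 = 17/2.

17/2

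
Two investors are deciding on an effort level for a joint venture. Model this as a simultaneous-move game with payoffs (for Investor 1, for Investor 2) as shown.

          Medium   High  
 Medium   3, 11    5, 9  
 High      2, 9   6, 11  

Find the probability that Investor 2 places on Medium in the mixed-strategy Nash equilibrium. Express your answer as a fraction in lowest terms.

Investor 2's mix q on Medium must make Investor 1 indifferent between Medium and High.
Investor 1's payoff from Medium: 3q + 5(1−q). From High: 2q + 6(1−q).
Set equal: 1q = 1(1−q) → q = 1/2.

1/2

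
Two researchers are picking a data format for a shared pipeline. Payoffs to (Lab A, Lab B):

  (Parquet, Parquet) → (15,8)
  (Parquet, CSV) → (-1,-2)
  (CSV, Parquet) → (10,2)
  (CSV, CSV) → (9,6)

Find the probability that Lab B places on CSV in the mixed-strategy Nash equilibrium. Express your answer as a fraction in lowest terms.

1/3

Lab B's mix q on Parquet must make Lab A indifferent between Parquet and CSV.
Lab A's payoff from Parquet: 15q + (-1)(1−q). From CSV: 10q + 9(1−q).
Set equal: 5q = 10(1−q) → q = 10/15 = 2/3.
Probability on CSV is 1 − 2/3 = 1/3.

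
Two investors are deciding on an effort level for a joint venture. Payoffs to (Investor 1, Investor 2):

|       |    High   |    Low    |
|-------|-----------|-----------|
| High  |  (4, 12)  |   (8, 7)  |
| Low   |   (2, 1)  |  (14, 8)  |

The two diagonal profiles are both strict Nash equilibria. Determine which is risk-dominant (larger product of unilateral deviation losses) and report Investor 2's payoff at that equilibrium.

At both High: Investor 1 loses 4 − 2 = 2 by deviating; Investor 2 loses 12 − 7 = 5. Product = 2·5 = 10.
At both Low: Investor 1 loses 14 − 8 = 6 by deviating; Investor 2 loses 8 − 1 = 7. Product = 6·7 = 42.
42 > 10, so both Low is risk-dominant. Investor 2's payoff there is 8.

8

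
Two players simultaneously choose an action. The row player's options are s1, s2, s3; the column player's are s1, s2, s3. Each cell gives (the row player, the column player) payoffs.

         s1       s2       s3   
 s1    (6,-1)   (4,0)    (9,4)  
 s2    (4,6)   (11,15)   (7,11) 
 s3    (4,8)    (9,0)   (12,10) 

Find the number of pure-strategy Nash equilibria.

Both s2: the row player gets 11 (best alternative 9); the column player gets 15 (best alternative 11). Neither deviates — NE.
Both s3: the row player gets 12 (best alternative 9); the column player gets 10 (best alternative 8). Neither deviates — NE.
Both s1 is not a NE: the column player would switch to s3 (4 > -1).
No other cell survives both best-response checks, so there are 2 pure NE.

2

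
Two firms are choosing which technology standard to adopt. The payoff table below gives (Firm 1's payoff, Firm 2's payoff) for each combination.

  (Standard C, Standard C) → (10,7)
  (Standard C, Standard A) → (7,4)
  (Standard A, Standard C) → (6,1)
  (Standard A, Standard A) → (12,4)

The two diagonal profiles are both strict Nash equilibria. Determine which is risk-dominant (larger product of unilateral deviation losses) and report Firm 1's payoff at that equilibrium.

At both Standard C: Firm 1 loses 10 − 6 = 4 by deviating; Firm 2 loses 7 − 4 = 3. Product = 4·3 = 12.
At both Standard A: Firm 1 loses 12 − 7 = 5 by deviating; Firm 2 loses 4 − 1 = 3. Product = 5·3 = 15.
15 > 12, so both Standard A is risk-dominant. Firm 1's payoff there is 12.

12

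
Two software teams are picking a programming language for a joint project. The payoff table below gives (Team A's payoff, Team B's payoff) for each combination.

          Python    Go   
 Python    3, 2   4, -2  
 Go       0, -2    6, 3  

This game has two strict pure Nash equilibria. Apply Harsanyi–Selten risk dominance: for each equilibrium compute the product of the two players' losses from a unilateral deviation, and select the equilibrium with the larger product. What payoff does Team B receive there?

2

At both Python: Team A loses 3 − 0 = 3 by deviating; Team B loses 2 − (-2) = 4. Product = 3·4 = 12.
At both Go: Team A loses 6 − 4 = 2 by deviating; Team B loses 3 − (-2) = 5. Product = 2·5 = 10.
12 > 10, so both Python is risk-dominant. Team B's payoff there is 2.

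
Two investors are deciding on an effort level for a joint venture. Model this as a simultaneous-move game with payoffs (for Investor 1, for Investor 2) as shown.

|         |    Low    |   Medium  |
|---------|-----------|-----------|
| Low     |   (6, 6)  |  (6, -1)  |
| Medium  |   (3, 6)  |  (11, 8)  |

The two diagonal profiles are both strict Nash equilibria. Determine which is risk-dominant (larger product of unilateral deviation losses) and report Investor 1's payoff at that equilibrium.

6

At both Low: Investor 1 loses 6 − 3 = 3 by deviating; Investor 2 loses 6 − (-1) = 7. Product = 3·7 = 21.
At both Medium: Investor 1 loses 11 − 6 = 5 by deviating; Investor 2 loses 8 − 6 = 2. Product = 5·2 = 10.
21 > 10, so both Low is risk-dominant. Investor 1's payoff there is 6.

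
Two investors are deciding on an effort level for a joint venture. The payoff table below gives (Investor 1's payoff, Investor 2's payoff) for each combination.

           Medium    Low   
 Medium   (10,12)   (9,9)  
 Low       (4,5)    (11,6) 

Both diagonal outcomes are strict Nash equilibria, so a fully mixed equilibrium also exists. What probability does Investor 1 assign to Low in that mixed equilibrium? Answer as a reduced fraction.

3/4

Investor 1's mix p on Medium must make Investor 2 indifferent between Medium and Low.
Investor 2's payoff from Medium: 12p + 5(1−p). From Low: 9p + 6(1−p).
Set equal: 3p = 1(1−p) → p = 1/4.
Probability on Low is 1 − 1/4 = 3/4.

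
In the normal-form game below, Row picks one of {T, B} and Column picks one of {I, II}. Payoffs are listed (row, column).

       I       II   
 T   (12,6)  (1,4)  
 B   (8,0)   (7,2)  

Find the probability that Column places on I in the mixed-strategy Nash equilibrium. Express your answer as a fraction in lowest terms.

3/5

Column's mix q on I must make Row indifferent between T and B.
Row's payoff from T: 12q + 1(1−q). From B: 8q + 7(1−q).
Set equal: 4q = 6(1−q) → q = 6/10 = 3/5.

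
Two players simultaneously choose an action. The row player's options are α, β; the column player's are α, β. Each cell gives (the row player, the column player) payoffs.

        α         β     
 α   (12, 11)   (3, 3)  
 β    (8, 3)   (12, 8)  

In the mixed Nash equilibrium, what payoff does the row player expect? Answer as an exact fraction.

The column player mixes with probability q on α, chosen so the row player is indifferent: 12q + 3(1−q) = 8q + 12(1−q) gives q = 9/13.
The row player's expected payoff (from either row, since indifferent) is 12·9/13 + 3·4/13 = 120/13.

120/13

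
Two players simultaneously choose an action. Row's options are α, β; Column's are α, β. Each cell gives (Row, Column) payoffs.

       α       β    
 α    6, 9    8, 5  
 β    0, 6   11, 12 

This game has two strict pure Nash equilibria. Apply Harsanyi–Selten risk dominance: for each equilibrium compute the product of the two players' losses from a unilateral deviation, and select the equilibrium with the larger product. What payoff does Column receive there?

At both α: Row loses 6 − 0 = 6 by deviating; Column loses 9 − 5 = 4. Product = 6·4 = 24.
At both β: Row loses 11 − 8 = 3 by deviating; Column loses 12 − 6 = 6. Product = 3·6 = 18.
24 > 18, so both α is risk-dominant. Column's payoff there is 9.

9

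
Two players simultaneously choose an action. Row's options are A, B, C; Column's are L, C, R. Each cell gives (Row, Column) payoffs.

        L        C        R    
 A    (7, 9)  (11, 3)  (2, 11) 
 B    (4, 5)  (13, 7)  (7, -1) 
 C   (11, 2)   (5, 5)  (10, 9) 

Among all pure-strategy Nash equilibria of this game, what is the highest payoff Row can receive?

(B, C) is a pure NE (Row: 13 ≥ 11; Column: 7 ≥ 5). Row gets 13.
(C, R) is a pure NE (Row: 10 ≥ 7; Column: 9 ≥ 5). Row gets 10.
Every other cell has a profitable deviation for at least one player. Highest of {13, 10} is 13.

13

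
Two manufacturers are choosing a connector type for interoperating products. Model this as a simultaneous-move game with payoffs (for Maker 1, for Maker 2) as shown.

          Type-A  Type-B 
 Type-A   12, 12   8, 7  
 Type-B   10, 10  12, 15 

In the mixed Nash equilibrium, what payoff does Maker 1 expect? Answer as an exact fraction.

32/3

Maker 2 mixes with probability q on Type-A, chosen so Maker 1 is indifferent: 12q + 8(1−q) = 10q + 12(1−q) gives q = 2/3.
Maker 1's expected payoff (from either row, since indifferent) is 12·2/3 + 8·1/3 = 32/3.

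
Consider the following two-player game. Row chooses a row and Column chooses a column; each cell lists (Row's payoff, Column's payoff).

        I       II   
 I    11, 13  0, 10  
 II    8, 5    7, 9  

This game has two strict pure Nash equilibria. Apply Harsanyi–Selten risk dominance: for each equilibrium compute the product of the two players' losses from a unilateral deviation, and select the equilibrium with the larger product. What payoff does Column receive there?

9

At both I: Row loses 11 − 8 = 3 by deviating; Column loses 13 − 10 = 3. Product = 3·3 = 9.
At both II: Row loses 7 − 0 = 7 by deviating; Column loses 9 − 5 = 4. Product = 7·4 = 28.
28 > 9, so both II is risk-dominant. Column's payoff there is 9.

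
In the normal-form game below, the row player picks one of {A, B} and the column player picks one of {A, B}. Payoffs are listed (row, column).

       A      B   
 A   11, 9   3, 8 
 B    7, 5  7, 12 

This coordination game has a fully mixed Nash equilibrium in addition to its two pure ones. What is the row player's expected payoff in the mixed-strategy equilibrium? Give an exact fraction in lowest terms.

The column player mixes with probability q on A, chosen so the row player is indifferent: 11q + 3(1−q) = 7q + 7(1−q) gives q = 1/2.
The row player's expected payoff (from either row, since indifferent) is 11·1/2 + 3·1/2 = 7.

7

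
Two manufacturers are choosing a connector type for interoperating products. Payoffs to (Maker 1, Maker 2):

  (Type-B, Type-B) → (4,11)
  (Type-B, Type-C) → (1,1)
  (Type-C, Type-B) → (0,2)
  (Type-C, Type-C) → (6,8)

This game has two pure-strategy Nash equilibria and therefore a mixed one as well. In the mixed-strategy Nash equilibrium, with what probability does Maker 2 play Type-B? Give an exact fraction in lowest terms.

5/9

Maker 2's mix q on Type-B must make Maker 1 indifferent between Type-B and Type-C.
Maker 1's payoff from Type-B: 4q + 1(1−q). From Type-C: 0q + 6(1−q).
Set equal: 4q = 5(1−q) → q = 5/9.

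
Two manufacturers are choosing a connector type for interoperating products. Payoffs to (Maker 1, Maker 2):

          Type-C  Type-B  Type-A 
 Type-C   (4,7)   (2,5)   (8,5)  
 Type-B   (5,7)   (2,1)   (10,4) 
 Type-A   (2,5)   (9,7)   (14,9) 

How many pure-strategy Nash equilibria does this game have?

(Type-B, Type-C): Maker 1 gets 5 (best alternative 4); Maker 2 gets 7 (best alternative 4). Neither deviates — NE.
Both Type-A: Maker 1 gets 14 (best alternative 10); Maker 2 gets 9 (best alternative 7). Neither deviates — NE.
Both Type-C is not a NE: Maker 1 would switch to Type-B (5 > 4).
No other cell survives both best-response checks, so there are 2 pure NE.

2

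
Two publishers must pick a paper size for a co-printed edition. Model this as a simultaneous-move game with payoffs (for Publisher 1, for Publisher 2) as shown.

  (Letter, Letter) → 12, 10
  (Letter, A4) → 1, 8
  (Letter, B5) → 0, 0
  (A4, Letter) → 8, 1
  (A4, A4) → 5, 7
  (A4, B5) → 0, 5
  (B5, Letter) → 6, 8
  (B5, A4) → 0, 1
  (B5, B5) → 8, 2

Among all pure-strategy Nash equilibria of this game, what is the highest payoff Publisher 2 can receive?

Both Letter is a pure NE (Publisher 1: 12 ≥ 8; Publisher 2: 10 ≥ 8). Publisher 2 gets 10.
Both A4 is a pure NE (Publisher 1: 5 ≥ 1; Publisher 2: 7 ≥ 5). Publisher 2 gets 7.
Every other cell has a profitable deviation for at least one player. Highest of {10, 7} is 10.

10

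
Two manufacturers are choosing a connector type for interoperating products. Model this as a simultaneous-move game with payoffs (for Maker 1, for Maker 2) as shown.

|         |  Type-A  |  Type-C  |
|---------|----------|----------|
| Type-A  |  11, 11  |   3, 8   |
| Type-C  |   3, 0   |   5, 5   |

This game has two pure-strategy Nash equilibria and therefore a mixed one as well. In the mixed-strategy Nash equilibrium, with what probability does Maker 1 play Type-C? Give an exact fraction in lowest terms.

3/8

Maker 1's mix p on Type-A must make Maker 2 indifferent between Type-A and Type-C.
Maker 2's payoff from Type-A: 11p + 0(1−p). From Type-C: 8p + 5(1−p).
Set equal: 3p = 5(1−p) → p = 5/8.
Probability on Type-C is 1 − 5/8 = 3/8.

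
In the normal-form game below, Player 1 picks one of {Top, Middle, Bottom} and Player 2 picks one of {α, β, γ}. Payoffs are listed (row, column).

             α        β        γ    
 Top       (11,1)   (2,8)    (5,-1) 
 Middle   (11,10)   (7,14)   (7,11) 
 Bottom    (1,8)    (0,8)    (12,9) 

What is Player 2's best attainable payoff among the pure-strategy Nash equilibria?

14

(Middle, β) is a pure NE (Player 1: 7 ≥ 2; Player 2: 14 ≥ 11). Player 2 gets 14.
(Bottom, γ) is a pure NE (Player 1: 12 ≥ 7; Player 2: 9 ≥ 8). Player 2 gets 9.
Every other cell has a profitable deviation for at least one player. Highest of {14, 9} is 14.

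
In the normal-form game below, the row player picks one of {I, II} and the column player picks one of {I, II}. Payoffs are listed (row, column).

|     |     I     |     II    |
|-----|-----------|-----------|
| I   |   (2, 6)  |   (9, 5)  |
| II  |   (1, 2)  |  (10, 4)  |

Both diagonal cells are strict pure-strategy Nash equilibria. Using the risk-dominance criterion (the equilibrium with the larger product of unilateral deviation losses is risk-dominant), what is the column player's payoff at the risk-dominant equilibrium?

4

At both I: the row player loses 2 − 1 = 1 by deviating; the column player loses 6 − 5 = 1. Product = 1·1 = 1.
At both II: the row player loses 10 − 9 = 1 by deviating; the column player loses 4 − 2 = 2. Product = 1·2 = 2.
2 > 1, so both II is risk-dominant. The column player's payoff there is 4.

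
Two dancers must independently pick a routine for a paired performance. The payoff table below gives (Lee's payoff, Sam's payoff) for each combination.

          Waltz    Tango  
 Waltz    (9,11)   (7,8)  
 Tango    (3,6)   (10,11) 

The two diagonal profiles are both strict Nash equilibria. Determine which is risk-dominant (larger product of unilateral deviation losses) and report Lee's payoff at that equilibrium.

At both Waltz: Lee loses 9 − 3 = 6 by deviating; Sam loses 11 − 8 = 3. Product = 6·3 = 18.
At both Tango: Lee loses 10 − 7 = 3 by deviating; Sam loses 11 − 6 = 5. Product = 3·5 = 15.
18 > 15, so both Waltz is risk-dominant. Lee's payoff there is 9.

9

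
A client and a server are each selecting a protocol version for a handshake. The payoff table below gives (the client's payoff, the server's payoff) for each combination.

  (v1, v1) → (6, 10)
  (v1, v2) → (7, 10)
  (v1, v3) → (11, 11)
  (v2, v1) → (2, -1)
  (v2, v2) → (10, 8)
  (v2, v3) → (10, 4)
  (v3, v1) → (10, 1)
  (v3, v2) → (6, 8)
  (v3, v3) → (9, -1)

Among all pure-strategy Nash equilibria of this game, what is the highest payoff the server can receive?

(v1, v3) is a pure NE (the client: 11 ≥ 10; the server: 11 ≥ 10). The server gets 11.
Both v2 is a pure NE (the client: 10 ≥ 7; the server: 8 ≥ 4). The server gets 8.
Every other cell has a profitable deviation for at least one player. Highest of {11, 8} is 11.

11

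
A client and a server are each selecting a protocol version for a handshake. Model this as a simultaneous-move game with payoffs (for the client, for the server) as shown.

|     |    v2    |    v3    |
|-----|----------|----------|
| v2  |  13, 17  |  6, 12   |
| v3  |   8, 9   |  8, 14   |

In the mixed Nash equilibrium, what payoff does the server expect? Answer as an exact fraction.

The client mixes with probability p on v2, chosen so the server is indifferent: 17p + 9(1−p) = 12p + 14(1−p) gives p = 1/2.
The server's expected payoff is 17·1/2 + 9·1/2 = 13.

13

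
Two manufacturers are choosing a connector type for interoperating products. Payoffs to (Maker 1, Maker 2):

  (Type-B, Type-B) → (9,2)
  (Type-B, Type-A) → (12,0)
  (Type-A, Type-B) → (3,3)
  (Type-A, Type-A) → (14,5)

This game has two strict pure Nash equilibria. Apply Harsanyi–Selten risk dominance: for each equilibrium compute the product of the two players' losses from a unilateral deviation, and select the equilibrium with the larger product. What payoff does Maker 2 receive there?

2

At both Type-B: Maker 1 loses 9 − 3 = 6 by deviating; Maker 2 loses 2 − 0 = 2. Product = 6·2 = 12.
At both Type-A: Maker 1 loses 14 − 12 = 2 by deviating; Maker 2 loses 5 − 3 = 2. Product = 2·2 = 4.
12 > 4, so both Type-B is risk-dominant. Maker 2's payoff there is 2.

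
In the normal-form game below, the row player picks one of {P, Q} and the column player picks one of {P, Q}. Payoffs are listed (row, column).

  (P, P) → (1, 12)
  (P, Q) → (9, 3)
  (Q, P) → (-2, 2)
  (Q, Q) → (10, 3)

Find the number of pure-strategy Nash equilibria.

2

Both P: the row player gets 1 (best alternative -2); the column player gets 12 (best alternative 3). Neither deviates — NE.
Both Q: the row player gets 10 (best alternative 9); the column player gets 3 (best alternative 2). Neither deviates — NE.
(Q, P) is not a NE: the row player would switch to P (1 > -2).
No other cell survives both best-response checks, so there are 2 pure NE.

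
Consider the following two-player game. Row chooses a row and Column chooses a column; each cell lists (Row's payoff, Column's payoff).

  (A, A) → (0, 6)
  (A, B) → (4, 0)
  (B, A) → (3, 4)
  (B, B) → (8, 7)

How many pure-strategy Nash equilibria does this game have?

Both B: Row gets 8 (best alternative 4); Column gets 7 (best alternative 4). Neither deviates — NE.
Both A is not a NE: Row would switch to B (3 > 0).
No other cell survives both best-response checks, so there is 1 pure NE.

1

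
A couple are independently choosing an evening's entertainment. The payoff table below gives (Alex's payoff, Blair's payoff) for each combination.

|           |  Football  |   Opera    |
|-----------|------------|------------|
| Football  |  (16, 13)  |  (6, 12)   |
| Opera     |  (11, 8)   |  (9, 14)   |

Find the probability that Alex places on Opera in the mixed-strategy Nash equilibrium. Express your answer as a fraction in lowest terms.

Alex's mix p on Football must make Blair indifferent between Football and Opera.
Blair's payoff from Football: 13p + 8(1−p). From Opera: 12p + 14(1−p).
Set equal: 1p = 6(1−p) → p = 6/7.
Probability on Opera is 1 − 6/7 = 1/7.

1/7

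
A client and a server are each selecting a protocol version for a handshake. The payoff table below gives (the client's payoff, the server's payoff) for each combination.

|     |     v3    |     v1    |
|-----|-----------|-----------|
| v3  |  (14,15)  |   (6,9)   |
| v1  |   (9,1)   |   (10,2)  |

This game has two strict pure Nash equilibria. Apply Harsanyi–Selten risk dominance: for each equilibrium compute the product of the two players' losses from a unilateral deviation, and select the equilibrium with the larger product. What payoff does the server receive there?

At both v3: the client loses 14 − 9 = 5 by deviating; the server loses 15 − 9 = 6. Product = 5·6 = 30.
At both v1: the client loses 10 − 6 = 4 by deviating; the server loses 2 − 1 = 1. Product = 4·1 = 4.
30 > 4, so both v3 is risk-dominant. The server's payoff there is 15.

15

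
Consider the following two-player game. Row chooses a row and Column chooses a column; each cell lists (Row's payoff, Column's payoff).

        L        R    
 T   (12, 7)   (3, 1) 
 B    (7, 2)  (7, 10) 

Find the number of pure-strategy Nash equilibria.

2

(T, L): Row gets 12 (best alternative 7); Column gets 7 (best alternative 1). Neither deviates — NE.
(B, R): Row gets 7 (best alternative 3); Column gets 10 (best alternative 2). Neither deviates — NE.
(B, L) is not a NE: Row would switch to T (12 > 7).
No other cell survives both best-response checks, so there are 2 pure NE.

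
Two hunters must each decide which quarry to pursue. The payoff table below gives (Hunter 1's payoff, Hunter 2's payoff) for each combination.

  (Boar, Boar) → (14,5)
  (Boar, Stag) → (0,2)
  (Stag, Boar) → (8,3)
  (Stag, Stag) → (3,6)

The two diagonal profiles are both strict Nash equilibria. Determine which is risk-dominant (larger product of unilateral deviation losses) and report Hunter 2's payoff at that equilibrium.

5

At both Boar: Hunter 1 loses 14 − 8 = 6 by deviating; Hunter 2 loses 5 − 2 = 3. Product = 6·3 = 18.
At both Stag: Hunter 1 loses 3 − 0 = 3 by deviating; Hunter 2 loses 6 − 3 = 3. Product = 3·3 = 9.
18 > 9, so both Boar is risk-dominant. Hunter 2's payoff there is 5.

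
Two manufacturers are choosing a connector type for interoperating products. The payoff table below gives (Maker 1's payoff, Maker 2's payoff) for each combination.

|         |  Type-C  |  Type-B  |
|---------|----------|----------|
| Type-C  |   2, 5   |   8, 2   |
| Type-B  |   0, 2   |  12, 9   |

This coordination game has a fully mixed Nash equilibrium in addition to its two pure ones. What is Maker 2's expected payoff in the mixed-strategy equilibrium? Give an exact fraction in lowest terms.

Maker 1 mixes with probability p on Type-C, chosen so Maker 2 is indifferent: 5p + 2(1−p) = 2p + 9(1−p) gives p = 7/10.
Maker 2's expected payoff is 5·7/10 + 2·3/10 = 41/10.

41/10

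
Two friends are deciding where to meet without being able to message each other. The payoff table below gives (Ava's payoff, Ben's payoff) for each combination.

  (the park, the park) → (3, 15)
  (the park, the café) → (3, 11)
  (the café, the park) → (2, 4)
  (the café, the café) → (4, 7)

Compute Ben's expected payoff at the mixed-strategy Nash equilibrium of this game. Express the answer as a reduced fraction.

61/7

Ava mixes with probability p on the park, chosen so Ben is indifferent: 15p + 4(1−p) = 11p + 7(1−p) gives p = 3/7.
Ben's expected payoff is 15·3/7 + 4·4/7 = 61/7.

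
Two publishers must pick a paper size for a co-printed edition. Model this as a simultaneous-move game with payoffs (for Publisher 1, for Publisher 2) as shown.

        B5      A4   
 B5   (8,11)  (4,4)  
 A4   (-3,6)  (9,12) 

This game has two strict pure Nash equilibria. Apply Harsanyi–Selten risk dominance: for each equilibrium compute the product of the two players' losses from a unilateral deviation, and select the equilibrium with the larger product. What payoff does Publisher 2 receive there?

At both B5: Publisher 1 loses 8 − (-3) = 11 by deviating; Publisher 2 loses 11 − 4 = 7. Product = 11·7 = 77.
At both A4: Publisher 1 loses 9 − 4 = 5 by deviating; Publisher 2 loses 12 − 6 = 6. Product = 5·6 = 30.
77 > 30, so both B5 is risk-dominant. Publisher 2's payoff there is 11.

11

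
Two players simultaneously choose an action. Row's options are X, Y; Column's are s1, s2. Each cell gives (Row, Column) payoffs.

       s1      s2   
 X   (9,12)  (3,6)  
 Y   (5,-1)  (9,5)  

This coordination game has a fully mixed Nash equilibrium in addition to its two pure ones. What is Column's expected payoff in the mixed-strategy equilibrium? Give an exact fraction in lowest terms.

11/2

Row mixes with probability p on X, chosen so Column is indifferent: 12p + (-1)(1−p) = 6p + 5(1−p) gives p = 1/2.
Column's expected payoff is 12·1/2 + (-1)·1/2 = 11/2.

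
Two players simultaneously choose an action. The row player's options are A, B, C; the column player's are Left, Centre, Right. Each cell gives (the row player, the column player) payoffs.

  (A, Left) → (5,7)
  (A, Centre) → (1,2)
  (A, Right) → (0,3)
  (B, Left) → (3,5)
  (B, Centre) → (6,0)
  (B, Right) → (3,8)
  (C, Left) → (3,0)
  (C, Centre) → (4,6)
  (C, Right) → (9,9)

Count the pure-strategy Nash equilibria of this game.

(A, Left): the row player gets 5 (best alternative 3); the column player gets 7 (best alternative 3). Neither deviates — NE.
(C, Right): the row player gets 9 (best alternative 3); the column player gets 9 (best alternative 6). Neither deviates — NE.
(B, Centre) is not a NE: the column player would switch to Right (8 > 0).
No other cell survives both best-response checks, so there are 2 pure NE.

2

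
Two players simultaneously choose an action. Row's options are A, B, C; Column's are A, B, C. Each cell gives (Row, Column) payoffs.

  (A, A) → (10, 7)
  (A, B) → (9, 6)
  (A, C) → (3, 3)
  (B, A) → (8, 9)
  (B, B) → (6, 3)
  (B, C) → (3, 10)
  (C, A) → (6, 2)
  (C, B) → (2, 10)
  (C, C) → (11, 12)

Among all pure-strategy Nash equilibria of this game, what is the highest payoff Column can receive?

Both A is a pure NE (Row: 10 ≥ 8; Column: 7 ≥ 6). Column gets 7.
Both C is a pure NE (Row: 11 ≥ 3; Column: 12 ≥ 10). Column gets 12.
Every other cell has a profitable deviation for at least one player. Highest of {7, 12} is 12.

12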